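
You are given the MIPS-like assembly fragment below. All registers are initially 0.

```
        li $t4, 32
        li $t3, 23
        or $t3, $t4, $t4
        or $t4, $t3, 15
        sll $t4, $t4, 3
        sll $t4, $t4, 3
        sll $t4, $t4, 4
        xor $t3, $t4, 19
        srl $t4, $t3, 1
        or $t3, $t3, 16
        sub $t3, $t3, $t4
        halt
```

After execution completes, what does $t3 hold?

24074

$t4=32
$t3=23
$t3=32|32=32
$t4=32|15=47
$t4=47<<3=376
$t4=376<<3=3008
$t4=3008<<4=48128
$t3=48128^19=48147
$t4=48147>>1=24073
$t3=48147|16=48147
$t3=48147-24073=24074
halt.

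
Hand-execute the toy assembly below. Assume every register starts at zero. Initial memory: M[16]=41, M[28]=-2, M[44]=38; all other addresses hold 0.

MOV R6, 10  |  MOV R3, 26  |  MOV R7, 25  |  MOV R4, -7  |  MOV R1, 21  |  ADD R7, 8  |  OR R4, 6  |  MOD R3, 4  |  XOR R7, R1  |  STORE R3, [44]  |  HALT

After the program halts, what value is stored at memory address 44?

after MOV R6, 10: R6=10
after MOV R3, 26: R3=26
after MOV R7, 25: R7=25
after MOV R4, -7: R4=-7
after MOV R1, 21: R1=21
after ADD R7, 8: R7=25+8=33
after OR R4, 6: R4=(-7)|6=-1
after MOD R3, 4: R3=26%4=2
after XOR R7, R1: R7=33^21=52
STORE R3, [44] → M[44]=2
halt.

2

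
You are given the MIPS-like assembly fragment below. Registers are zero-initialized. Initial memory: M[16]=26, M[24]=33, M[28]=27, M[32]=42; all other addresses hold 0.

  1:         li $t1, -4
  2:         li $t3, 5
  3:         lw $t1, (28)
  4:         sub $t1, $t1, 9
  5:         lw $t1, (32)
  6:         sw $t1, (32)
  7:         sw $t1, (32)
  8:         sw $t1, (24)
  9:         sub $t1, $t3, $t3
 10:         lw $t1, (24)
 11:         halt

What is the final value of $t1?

42

li $t1, -4 → $t1=-4
li $t3, 5 → $t3=5
lw $t1, (28) → $t1=M[28]=27
sub $t1, $t1, 9 → $t1=27-9=18
lw $t1, (32) → $t1=M[32]=42
sw $t1, (32) → M[32]=42
sw $t1, (32) → M[32]=42
sw $t1, (24) → M[24]=42
sub $t1, $t3, $t3 → $t1=5-5=0
lw $t1, (24) → $t1=M[24]=42
halt.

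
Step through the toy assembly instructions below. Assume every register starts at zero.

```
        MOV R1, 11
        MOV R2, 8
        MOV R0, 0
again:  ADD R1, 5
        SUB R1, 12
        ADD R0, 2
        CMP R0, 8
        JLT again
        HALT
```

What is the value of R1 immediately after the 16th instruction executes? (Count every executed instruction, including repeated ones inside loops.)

MOV R1, 11 → R1=11
MOV R2, 8 → R2=8
MOV R0, 0 → R0=0
ADD R1, 5 → R1=11+5=16
SUB R1, 12 → R1=16-12=4
ADD R0, 2 → R0=0+2=2
CMP R0, 8  (cmp 2,8)
JLT again: taken
ADD R1, 5 → R1=4+5=9
SUB R1, 12 → R1=9-12=-3
ADD R0, 2 → R0=2+2=4
CMP R0, 8  (cmp 4,8)
JLT again: taken
ADD R1, 5 → R1=(-3)+5=2
SUB R1, 12 → R1=2-12=-10
ADD R0, 2 → R0=4+2=6
After step 16: R1 = -10.

-10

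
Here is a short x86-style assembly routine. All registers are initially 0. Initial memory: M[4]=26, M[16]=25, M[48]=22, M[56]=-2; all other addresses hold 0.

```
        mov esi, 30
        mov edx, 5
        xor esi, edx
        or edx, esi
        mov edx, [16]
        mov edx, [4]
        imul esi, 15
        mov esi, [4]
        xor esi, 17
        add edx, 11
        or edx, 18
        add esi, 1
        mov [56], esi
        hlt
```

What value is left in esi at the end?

esi=30
edx=5
esi=30^5=27
edx=5|27=31
edx=M[16]=25
edx=M[4]=26
esi=27*15=405
esi=M[4]=26
esi=26^17=11
edx=26+11=37
edx=37|18=55
esi=11+1=12
mov [56], esi → M[56]=12
halt.

12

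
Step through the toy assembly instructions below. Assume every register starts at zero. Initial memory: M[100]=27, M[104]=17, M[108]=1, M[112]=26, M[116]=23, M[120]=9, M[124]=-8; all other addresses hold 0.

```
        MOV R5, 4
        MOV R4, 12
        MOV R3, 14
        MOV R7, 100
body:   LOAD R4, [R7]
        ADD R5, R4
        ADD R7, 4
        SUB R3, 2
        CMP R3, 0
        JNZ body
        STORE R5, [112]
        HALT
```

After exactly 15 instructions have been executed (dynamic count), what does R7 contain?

R5=4
R4=12
R3=14
R7=100
R4=M[100]=27
R5=4+27=31
R7=100+4=104
R3=14-2=12
CMP R3, 0  (cmp 12,0)
JNZ body: taken
R4=M[104]=17
R5=31+17=48
R7=104+4=108
R3=12-2=10
CMP R3, 0  (cmp 10,0)
After step 15: R7 = 108.

108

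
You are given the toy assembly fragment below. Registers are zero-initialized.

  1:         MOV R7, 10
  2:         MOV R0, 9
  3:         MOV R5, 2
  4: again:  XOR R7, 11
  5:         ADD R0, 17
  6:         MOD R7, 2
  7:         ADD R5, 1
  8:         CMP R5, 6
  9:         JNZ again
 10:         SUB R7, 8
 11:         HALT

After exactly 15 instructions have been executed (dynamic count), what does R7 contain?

R7=10
R0=9
R5=2
R7=10^11=1
R0=9+17=26
R7=1%2=1
R5=2+1=3
CMP R5, 6  (cmp 3,6)
JNZ again: taken
R7=1^11=10
R0=26+17=43
R7=10%2=0
R5=3+1=4
CMP R5, 6  (cmp 4,6)
JNZ again: taken
After step 15: R7 = 0.

0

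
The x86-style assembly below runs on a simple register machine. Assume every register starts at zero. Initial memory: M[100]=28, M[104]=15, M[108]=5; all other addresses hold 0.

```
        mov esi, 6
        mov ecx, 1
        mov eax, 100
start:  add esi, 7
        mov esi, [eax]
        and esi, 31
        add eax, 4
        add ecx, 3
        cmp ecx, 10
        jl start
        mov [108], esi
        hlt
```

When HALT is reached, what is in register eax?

112

after mov esi, 6: esi=6
after mov ecx, 1: ecx=1
after mov eax, 100: eax=100
after add esi, 7: esi=6+7=13
after mov esi, [eax]: esi=M[100]=28
after and esi, 31: esi=28&31=28
after add eax, 4: eax=100+4=104
after add ecx, 3: ecx=1+3=4
cmp ecx, 10  (cmp 4,10)
jl start: taken
after add esi, 7: esi=28+7=35
after mov esi, [eax]: esi=M[104]=15
after and esi, 31: esi=15&31=15
after add eax, 4: eax=104+4=108
after add ecx, 3: ecx=4+3=7
cmp ecx, 10  (cmp 7,10)
jl start: taken
after add esi, 7: esi=15+7=22
after mov esi, [eax]: esi=M[108]=5
after and esi, 31: esi=5&31=5
after add eax, 4: eax=108+4=112
after add ecx, 3: ecx=7+3=10
cmp ecx, 10  (cmp 10,10)
jl start: not taken
mov [108], esi → M[108]=5
halt.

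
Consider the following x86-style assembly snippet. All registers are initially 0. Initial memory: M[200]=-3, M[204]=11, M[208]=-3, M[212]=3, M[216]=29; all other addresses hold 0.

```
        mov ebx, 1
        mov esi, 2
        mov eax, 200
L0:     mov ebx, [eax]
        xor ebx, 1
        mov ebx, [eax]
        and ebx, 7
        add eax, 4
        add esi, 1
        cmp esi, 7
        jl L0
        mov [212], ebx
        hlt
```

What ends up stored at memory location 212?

mov ebx, 1 → ebx=1
mov esi, 2 → esi=2
mov eax, 200 → eax=200
mov ebx, [eax] → ebx=M[200]=-3
xor ebx, 1 → ebx=(-3)^1=-4
mov ebx, [eax] → ebx=M[200]=-3
and ebx, 7 → ebx=(-3)&7=5
add eax, 4 → eax=200+4=204
add esi, 1 → esi=2+1=3
cmp esi, 7  (cmp 3,7)
jl L0: taken
mov ebx, [eax] → ebx=M[204]=11
xor ebx, 1 → ebx=11^1=10
mov ebx, [eax] → ebx=M[204]=11
and ebx, 7 → ebx=11&7=3
add eax, 4 → eax=204+4=208
add esi, 1 → esi=3+1=4
cmp esi, 7  (cmp 4,7)
jl L0: taken
mov ebx, [eax] → ebx=M[208]=-3
xor ebx, 1 → ebx=(-3)^1=-4
mov ebx, [eax] → ebx=M[208]=-3
and ebx, 7 → ebx=(-3)&7=5
add eax, 4 → eax=208+4=212
add esi, 1 → esi=4+1=5
cmp esi, 7  (cmp 5,7)
jl L0: taken
mov ebx, [eax] → ebx=M[212]=3
xor ebx, 1 → ebx=3^1=2
mov ebx, [eax] → ebx=M[212]=3
and ebx, 7 → ebx=3&7=3
add eax, 4 → eax=212+4=216
add esi, 1 → esi=5+1=6
cmp esi, 7  (cmp 6,7)
jl L0: taken
mov ebx, [eax] → ebx=M[216]=29
xor ebx, 1 → ebx=29^1=28
mov ebx, [eax] → ebx=M[216]=29
and ebx, 7 → ebx=29&7=5
add eax, 4 → eax=216+4=220
add esi, 1 → esi=6+1=7
cmp esi, 7  (cmp 7,7)
jl L0: not taken
mov [212], ebx → M[212]=5
halt.

5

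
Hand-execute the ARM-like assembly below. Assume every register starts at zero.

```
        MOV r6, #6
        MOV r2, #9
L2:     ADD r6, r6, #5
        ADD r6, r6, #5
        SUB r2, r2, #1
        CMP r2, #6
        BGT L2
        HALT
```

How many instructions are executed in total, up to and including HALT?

18

MOV r6, #6 → r6=6
MOV r2, #9 → r2=9
ADD r6, r6, #5 → r6=6+5=11
ADD r6, r6, #5 → r6=11+5=16
SUB r2, r2, #1 → r2=9-1=8
CMP r2, #6  (cmp 8,6)
BGT L2: taken
ADD r6, r6, #5 → r6=16+5=21
ADD r6, r6, #5 → r6=21+5=26
SUB r2, r2, #1 → r2=8-1=7
CMP r2, #6  (cmp 7,6)
BGT L2: taken
ADD r6, r6, #5 → r6=26+5=31
ADD r6, r6, #5 → r6=31+5=36
SUB r2, r2, #1 → r2=7-1=6
CMP r2, #6  (cmp 6,6)
BGT L2: not taken
halt.
Total executed instructions: 18.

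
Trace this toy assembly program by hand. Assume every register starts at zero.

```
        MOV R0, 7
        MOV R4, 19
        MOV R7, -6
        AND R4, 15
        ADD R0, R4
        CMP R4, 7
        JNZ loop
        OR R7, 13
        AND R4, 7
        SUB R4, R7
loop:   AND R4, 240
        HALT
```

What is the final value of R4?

0

R0=7
R4=19
R7=-6
R4=19&15=3
R0=7+3=10
CMP R4, 7  (cmp 3,7)
JNZ loop: taken
R4=3&240=0
halt.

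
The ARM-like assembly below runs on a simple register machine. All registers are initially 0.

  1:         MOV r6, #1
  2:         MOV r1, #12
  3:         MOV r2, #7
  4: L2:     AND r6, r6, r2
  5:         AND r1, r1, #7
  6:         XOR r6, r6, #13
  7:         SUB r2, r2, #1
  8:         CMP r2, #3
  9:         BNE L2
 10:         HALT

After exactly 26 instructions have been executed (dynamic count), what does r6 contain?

after MOV r6, #1: r6=1
after MOV r1, #12: r1=12
after MOV r2, #7: r2=7
after AND r6, r6, r2: r6=1&7=1
after AND r1, r1, #7: r1=12&7=4
after XOR r6, r6, #13: r6=1^13=12
after SUB r2, r2, #1: r2=7-1=6
CMP r2, #3  (cmp 6,3)
BNE L2: taken
after AND r6, r6, r2: r6=12&6=4
after AND r1, r1, #7: r1=4&7=4
after XOR r6, r6, #13: r6=4^13=9
after SUB r2, r2, #1: r2=6-1=5
CMP r2, #3  (cmp 5,3)
BNE L2: taken
after AND r6, r6, r2: r6=9&5=1
after AND r1, r1, #7: r1=4&7=4
after XOR r6, r6, #13: r6=1^13=12
after SUB r2, r2, #1: r2=5-1=4
CMP r2, #3  (cmp 4,3)
BNE L2: taken
after AND r6, r6, r2: r6=12&4=4
after AND r1, r1, #7: r1=4&7=4
after XOR r6, r6, #13: r6=4^13=9
after SUB r2, r2, #1: r2=4-1=3
CMP r2, #3  (cmp 3,3)
After step 26: r6 = 9.

9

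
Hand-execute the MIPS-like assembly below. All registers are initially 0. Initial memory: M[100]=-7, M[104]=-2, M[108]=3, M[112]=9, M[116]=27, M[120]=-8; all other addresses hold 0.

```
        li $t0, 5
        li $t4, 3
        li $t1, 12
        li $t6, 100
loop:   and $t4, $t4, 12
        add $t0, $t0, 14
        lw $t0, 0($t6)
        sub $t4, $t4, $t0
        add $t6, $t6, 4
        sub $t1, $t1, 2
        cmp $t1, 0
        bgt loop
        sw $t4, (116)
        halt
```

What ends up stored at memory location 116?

16

$t0=5
$t4=3
$t1=12
$t6=100
$t4=3&12=0
$t0=5+14=19
$t0=M[100]=-7
$t4=0-(-7)=7
$t6=100+4=104
$t1=12-2=10
cmp $t1, 0  (cmp 10,0)
bgt loop: taken
$t4=7&12=4
$t0=(-7)+14=7
$t0=M[104]=-2
$t4=4-(-2)=6
$t6=104+4=108
$t1=10-2=8
cmp $t1, 0  (cmp 8,0)
bgt loop: taken
$t4=6&12=4
$t0=(-2)+14=12
$t0=M[108]=3
$t4=4-3=1
$t6=108+4=112
$t1=8-2=6
cmp $t1, 0  (cmp 6,0)
bgt loop: taken
$t4=1&12=0
$t0=3+14=17
$t0=M[112]=9
$t4=0-9=-9
$t6=112+4=116
$t1=6-2=4
cmp $t1, 0  (cmp 4,0)
bgt loop: taken
$t4=(-9)&12=4
$t0=9+14=23
$t0=M[116]=27
$t4=4-27=-23
$t6=116+4=120
$t1=4-2=2
cmp $t1, 0  (cmp 2,0)
bgt loop: taken
$t4=(-23)&12=8
$t0=27+14=41
$t0=M[120]=-8
$t4=8-(-8)=16
$t6=120+4=124
$t1=2-2=0
cmp $t1, 0  (cmp 0,0)
bgt loop: not taken
sw $t4, (116) → M[116]=16
halt.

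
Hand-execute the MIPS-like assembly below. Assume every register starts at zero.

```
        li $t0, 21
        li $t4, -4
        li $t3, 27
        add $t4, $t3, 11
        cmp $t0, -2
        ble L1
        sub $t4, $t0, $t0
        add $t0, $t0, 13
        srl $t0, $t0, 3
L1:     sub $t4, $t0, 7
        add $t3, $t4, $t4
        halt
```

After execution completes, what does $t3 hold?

li $t0, 21 → $t0=21
li $t4, -4 → $t4=-4
li $t3, 27 → $t3=27
add $t4, $t3, 11 → $t4=27+11=38
cmp $t0, -2  (cmp 21,-2)
ble L1: not taken
sub $t4, $t0, $t0 → $t4=21-21=0
add $t0, $t0, 13 → $t0=21+13=34
srl $t0, $t0, 3 → $t0=34>>3=4
sub $t4, $t0, 7 → $t4=4-7=-3
add $t3, $t4, $t4 → $t3=(-3)+(-3)=-6
halt.

-6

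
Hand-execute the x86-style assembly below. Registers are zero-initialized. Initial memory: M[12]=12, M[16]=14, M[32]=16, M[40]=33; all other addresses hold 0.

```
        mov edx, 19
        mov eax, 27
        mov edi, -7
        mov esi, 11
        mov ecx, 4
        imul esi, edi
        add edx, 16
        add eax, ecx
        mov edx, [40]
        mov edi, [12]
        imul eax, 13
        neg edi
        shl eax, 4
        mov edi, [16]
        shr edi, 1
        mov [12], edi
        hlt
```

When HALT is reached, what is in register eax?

after mov edx, 19: edx=19
after mov eax, 27: eax=27
after mov edi, -7: edi=-7
after mov esi, 11: esi=11
after mov ecx, 4: ecx=4
after imul esi, edi: esi=11*(-7)=-77
after add edx, 16: edx=19+16=35
after add eax, ecx: eax=27+4=31
after mov edx, [40]: edx=M[40]=33
after mov edi, [12]: edi=M[12]=12
after imul eax, 13: eax=31*13=403
after neg edi: edi=-(12)=-12
after shl eax, 4: eax=403<<4=6448
after mov edi, [16]: edi=M[16]=14
after shr edi, 1: edi=14>>1=7
mov [12], edi → M[12]=7
halt.

6448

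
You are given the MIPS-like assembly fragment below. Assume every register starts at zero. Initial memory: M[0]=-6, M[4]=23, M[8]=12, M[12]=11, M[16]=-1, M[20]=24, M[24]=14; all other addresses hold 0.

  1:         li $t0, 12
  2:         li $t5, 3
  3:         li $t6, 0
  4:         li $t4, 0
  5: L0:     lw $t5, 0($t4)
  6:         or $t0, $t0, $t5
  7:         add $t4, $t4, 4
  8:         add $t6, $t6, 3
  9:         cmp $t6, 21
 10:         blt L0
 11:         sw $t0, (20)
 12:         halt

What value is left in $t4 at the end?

after li $t0, 12: $t0=12
after li $t5, 3: $t5=3
after li $t6, 0: $t6=0
after li $t4, 0: $t4=0
after lw $t5, 0($t4): $t5=M[0]=-6
after or $t0, $t0, $t5: $t0=12|(-6)=-2
after add $t4, $t4, 4: $t4=0+4=4
after add $t6, $t6, 3: $t6=0+3=3
cmp $t6, 21  (cmp 3,21)
blt L0: taken
after lw $t5, 0($t4): $t5=M[4]=23
after or $t0, $t0, $t5: $t0=(-2)|23=-1
after add $t4, $t4, 4: $t4=4+4=8
after add $t6, $t6, 3: $t6=3+3=6
cmp $t6, 21  (cmp 6,21)
blt L0: taken
after lw $t5, 0($t4): $t5=M[8]=12
after or $t0, $t0, $t5: $t0=(-1)|12=-1
after add $t4, $t4, 4: $t4=8+4=12
after add $t6, $t6, 3: $t6=6+3=9
cmp $t6, 21  (cmp 9,21)
blt L0: taken
after lw $t5, 0($t4): $t5=M[12]=11
after or $t0, $t0, $t5: $t0=(-1)|11=-1
after add $t4, $t4, 4: $t4=12+4=16
after add $t6, $t6, 3: $t6=9+3=12
cmp $t6, 21  (cmp 12,21)
blt L0: taken
after lw $t5, 0($t4): $t5=M[16]=-1
after or $t0, $t0, $t5: $t0=(-1)|(-1)=-1
after add $t4, $t4, 4: $t4=16+4=20
after add $t6, $t6, 3: $t6=12+3=15
cmp $t6, 21  (cmp 15,21)
blt L0: taken
after lw $t5, 0($t4): $t5=M[20]=24
after or $t0, $t0, $t5: $t0=(-1)|24=-1
after add $t4, $t4, 4: $t4=20+4=24
after add $t6, $t6, 3: $t6=15+3=18
cmp $t6, 21  (cmp 18,21)
blt L0: taken
after lw $t5, 0($t4): $t5=M[24]=14
after or $t0, $t0, $t5: $t0=(-1)|14=-1
after add $t4, $t4, 4: $t4=24+4=28
after add $t6, $t6, 3: $t6=18+3=21
cmp $t6, 21  (cmp 21,21)
blt L0: not taken
sw $t0, (20) → M[20]=-1
halt.

28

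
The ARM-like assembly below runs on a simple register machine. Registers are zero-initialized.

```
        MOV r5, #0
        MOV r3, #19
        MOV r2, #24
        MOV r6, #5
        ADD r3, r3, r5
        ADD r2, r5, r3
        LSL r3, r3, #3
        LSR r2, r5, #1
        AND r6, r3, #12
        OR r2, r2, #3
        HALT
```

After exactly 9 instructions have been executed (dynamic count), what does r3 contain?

r5=0
r3=19
r2=24
r6=5
r3=19+0=19
r2=0+19=19
r3=19<<3=152
r2=0>>1=0
r6=152&12=8
After step 9: r3 = 152.

152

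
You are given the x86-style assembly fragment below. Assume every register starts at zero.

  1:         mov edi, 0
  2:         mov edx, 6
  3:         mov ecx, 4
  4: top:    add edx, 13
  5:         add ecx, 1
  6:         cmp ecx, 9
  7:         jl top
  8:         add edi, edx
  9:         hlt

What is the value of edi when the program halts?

71

edi=0
edx=6
ecx=4
edx=6+13=19
ecx=4+1=5
cmp ecx, 9  (cmp 5,9)
jl top: taken
edx=19+13=32
ecx=5+1=6
cmp ecx, 9  (cmp 6,9)
jl top: taken
edx=32+13=45
ecx=6+1=7
cmp ecx, 9  (cmp 7,9)
jl top: taken
edx=45+13=58
ecx=7+1=8
cmp ecx, 9  (cmp 8,9)
jl top: taken
edx=58+13=71
ecx=8+1=9
cmp ecx, 9  (cmp 9,9)
jl top: not taken
edi=0+71=71
halt.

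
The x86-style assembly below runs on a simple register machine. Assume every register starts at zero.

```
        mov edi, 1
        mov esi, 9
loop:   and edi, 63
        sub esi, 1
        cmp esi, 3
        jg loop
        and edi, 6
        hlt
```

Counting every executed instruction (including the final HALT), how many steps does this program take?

28

mov edi, 1 → edi=1
mov esi, 9 → esi=9
and edi, 63 → edi=1&63=1
sub esi, 1 → esi=9-1=8
cmp esi, 3  (cmp 8,3)
jg loop: taken
and edi, 63 → edi=1&63=1
sub esi, 1 → esi=8-1=7
cmp esi, 3  (cmp 7,3)
jg loop: taken
and edi, 63 → edi=1&63=1
sub esi, 1 → esi=7-1=6
cmp esi, 3  (cmp 6,3)
jg loop: taken
and edi, 63 → edi=1&63=1
sub esi, 1 → esi=6-1=5
cmp esi, 3  (cmp 5,3)
jg loop: taken
and edi, 63 → edi=1&63=1
sub esi, 1 → esi=5-1=4
cmp esi, 3  (cmp 4,3)
jg loop: taken
and edi, 63 → edi=1&63=1
sub esi, 1 → esi=4-1=3
cmp esi, 3  (cmp 3,3)
jg loop: not taken
and edi, 6 → edi=1&6=0
halt.
Total executed instructions: 28.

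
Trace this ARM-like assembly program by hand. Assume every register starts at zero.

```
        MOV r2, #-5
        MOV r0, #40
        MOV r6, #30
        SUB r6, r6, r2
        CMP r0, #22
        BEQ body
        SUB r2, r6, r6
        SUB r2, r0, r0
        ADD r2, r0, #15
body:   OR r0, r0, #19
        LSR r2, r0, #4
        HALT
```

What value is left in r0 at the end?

59

MOV r2, #-5 → r2=-5
MOV r0, #40 → r0=40
MOV r6, #30 → r6=30
SUB r6, r6, r2 → r6=30-(-5)=35
CMP r0, #22  (cmp 40,22)
BEQ body: not taken
SUB r2, r6, r6 → r2=35-35=0
SUB r2, r0, r0 → r2=40-40=0
ADD r2, r0, #15 → r2=40+15=55
OR r0, r0, #19 → r0=40|19=59
LSR r2, r0, #4 → r2=59>>4=3
halt.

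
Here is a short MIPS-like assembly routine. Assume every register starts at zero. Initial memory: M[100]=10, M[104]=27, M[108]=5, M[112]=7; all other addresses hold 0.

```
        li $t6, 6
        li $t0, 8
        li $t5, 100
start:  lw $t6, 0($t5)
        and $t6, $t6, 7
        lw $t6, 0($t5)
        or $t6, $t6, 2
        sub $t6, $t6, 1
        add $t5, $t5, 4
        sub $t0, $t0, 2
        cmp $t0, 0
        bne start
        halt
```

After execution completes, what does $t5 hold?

116

after li $t6, 6: $t6=6
after li $t0, 8: $t0=8
after li $t5, 100: $t5=100
after lw $t6, 0($t5): $t6=M[100]=10
after and $t6, $t6, 7: $t6=10&7=2
after lw $t6, 0($t5): $t6=M[100]=10
after or $t6, $t6, 2: $t6=10|2=10
after sub $t6, $t6, 1: $t6=10-1=9
after add $t5, $t5, 4: $t5=100+4=104
after sub $t0, $t0, 2: $t0=8-2=6
cmp $t0, 0  (cmp 6,0)
bne start: taken
after lw $t6, 0($t5): $t6=M[104]=27
after and $t6, $t6, 7: $t6=27&7=3
after lw $t6, 0($t5): $t6=M[104]=27
after or $t6, $t6, 2: $t6=27|2=27
after sub $t6, $t6, 1: $t6=27-1=26
after add $t5, $t5, 4: $t5=104+4=108
after sub $t0, $t0, 2: $t0=6-2=4
cmp $t0, 0  (cmp 4,0)
bne start: taken
after lw $t6, 0($t5): $t6=M[108]=5
after and $t6, $t6, 7: $t6=5&7=5
after lw $t6, 0($t5): $t6=M[108]=5
after or $t6, $t6, 2: $t6=5|2=7
after sub $t6, $t6, 1: $t6=7-1=6
after add $t5, $t5, 4: $t5=108+4=112
after sub $t0, $t0, 2: $t0=4-2=2
cmp $t0, 0  (cmp 2,0)
bne start: taken
after lw $t6, 0($t5): $t6=M[112]=7
after and $t6, $t6, 7: $t6=7&7=7
after lw $t6, 0($t5): $t6=M[112]=7
after or $t6, $t6, 2: $t6=7|2=7
after sub $t6, $t6, 1: $t6=7-1=6
after add $t5, $t5, 4: $t5=112+4=116
after sub $t0, $t0, 2: $t0=2-2=0
cmp $t0, 0  (cmp 0,0)
bne start: not taken
halt.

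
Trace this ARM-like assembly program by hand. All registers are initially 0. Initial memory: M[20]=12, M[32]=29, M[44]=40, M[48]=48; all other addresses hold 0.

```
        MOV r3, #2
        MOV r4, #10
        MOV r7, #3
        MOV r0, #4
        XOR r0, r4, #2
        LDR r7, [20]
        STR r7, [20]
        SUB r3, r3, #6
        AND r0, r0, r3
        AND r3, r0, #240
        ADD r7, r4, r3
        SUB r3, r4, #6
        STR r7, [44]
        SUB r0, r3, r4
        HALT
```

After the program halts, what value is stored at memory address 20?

12

after MOV r3, #2: r3=2
after MOV r4, #10: r4=10
after MOV r7, #3: r7=3
after MOV r0, #4: r0=4
after XOR r0, r4, #2: r0=10^2=8
after LDR r7, [20]: r7=M[20]=12
STR r7, [20] → M[20]=12
after SUB r3, r3, #6: r3=2-6=-4
after AND r0, r0, r3: r0=8&(-4)=8
after AND r3, r0, #240: r3=8&240=0
after ADD r7, r4, r3: r7=10+0=10
after SUB r3, r4, #6: r3=10-6=4
STR r7, [44] → M[44]=10
after SUB r0, r3, r4: r0=4-10=-6
halt.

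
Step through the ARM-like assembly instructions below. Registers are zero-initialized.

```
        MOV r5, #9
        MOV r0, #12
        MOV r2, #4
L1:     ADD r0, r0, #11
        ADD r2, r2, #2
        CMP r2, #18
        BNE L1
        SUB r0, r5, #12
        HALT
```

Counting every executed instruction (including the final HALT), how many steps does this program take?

MOV r5, #9 → r5=9
MOV r0, #12 → r0=12
MOV r2, #4 → r2=4
ADD r0, r0, #11 → r0=12+11=23
ADD r2, r2, #2 → r2=4+2=6
CMP r2, #18  (cmp 6,18)
BNE L1: taken
ADD r0, r0, #11 → r0=23+11=34
ADD r2, r2, #2 → r2=6+2=8
CMP r2, #18  (cmp 8,18)
BNE L1: taken
ADD r0, r0, #11 → r0=34+11=45
ADD r2, r2, #2 → r2=8+2=10
CMP r2, #18  (cmp 10,18)
BNE L1: taken
ADD r0, r0, #11 → r0=45+11=56
ADD r2, r2, #2 → r2=10+2=12
CMP r2, #18  (cmp 12,18)
BNE L1: taken
ADD r0, r0, #11 → r0=56+11=67
ADD r2, r2, #2 → r2=12+2=14
CMP r2, #18  (cmp 14,18)
BNE L1: taken
ADD r0, r0, #11 → r0=67+11=78
ADD r2, r2, #2 → r2=14+2=16
CMP r2, #18  (cmp 16,18)
BNE L1: taken
ADD r0, r0, #11 → r0=78+11=89
ADD r2, r2, #2 → r2=16+2=18
CMP r2, #18  (cmp 18,18)
BNE L1: not taken
SUB r0, r5, #12 → r0=9-12=-3
halt.
Total executed instructions: 33.

33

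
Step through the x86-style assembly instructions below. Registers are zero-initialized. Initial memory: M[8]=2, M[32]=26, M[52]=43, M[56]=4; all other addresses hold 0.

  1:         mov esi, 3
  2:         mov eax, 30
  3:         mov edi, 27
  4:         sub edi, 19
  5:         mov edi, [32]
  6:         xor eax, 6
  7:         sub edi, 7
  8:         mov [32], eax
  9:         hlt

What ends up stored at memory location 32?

after mov esi, 3: esi=3
after mov eax, 30: eax=30
after mov edi, 27: edi=27
after sub edi, 19: edi=27-19=8
after mov edi, [32]: edi=M[32]=26
after xor eax, 6: eax=30^6=24
after sub edi, 7: edi=26-7=19
mov [32], eax → M[32]=24
halt.

24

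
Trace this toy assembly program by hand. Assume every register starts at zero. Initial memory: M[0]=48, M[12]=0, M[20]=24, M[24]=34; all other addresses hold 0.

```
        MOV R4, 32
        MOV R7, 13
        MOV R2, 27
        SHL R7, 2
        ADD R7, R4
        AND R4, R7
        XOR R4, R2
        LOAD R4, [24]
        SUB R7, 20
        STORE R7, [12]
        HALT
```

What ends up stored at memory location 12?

64

R4=32
R7=13
R2=27
R7=13<<2=52
R7=52+32=84
R4=32&84=0
R4=0^27=27
R4=M[24]=34
R7=84-20=64
STORE R7, [12] → M[12]=64
halt.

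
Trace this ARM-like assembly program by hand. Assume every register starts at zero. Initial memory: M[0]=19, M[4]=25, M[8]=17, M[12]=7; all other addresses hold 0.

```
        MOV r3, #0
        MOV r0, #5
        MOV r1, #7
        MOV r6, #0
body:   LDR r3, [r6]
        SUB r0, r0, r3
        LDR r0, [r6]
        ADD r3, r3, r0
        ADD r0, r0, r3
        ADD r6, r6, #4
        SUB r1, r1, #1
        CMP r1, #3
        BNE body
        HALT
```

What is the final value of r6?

MOV r3, #0 → r3=0
MOV r0, #5 → r0=5
MOV r1, #7 → r1=7
MOV r6, #0 → r6=0
LDR r3, [r6] → r3=M[0]=19
SUB r0, r0, r3 → r0=5-19=-14
LDR r0, [r6] → r0=M[0]=19
ADD r3, r3, r0 → r3=19+19=38
ADD r0, r0, r3 → r0=19+38=57
ADD r6, r6, #4 → r6=0+4=4
SUB r1, r1, #1 → r1=7-1=6
CMP r1, #3  (cmp 6,3)
BNE body: taken
LDR r3, [r6] → r3=M[4]=25
SUB r0, r0, r3 → r0=57-25=32
LDR r0, [r6] → r0=M[4]=25
ADD r3, r3, r0 → r3=25+25=50
ADD r0, r0, r3 → r0=25+50=75
ADD r6, r6, #4 → r6=4+4=8
SUB r1, r1, #1 → r1=6-1=5
CMP r1, #3  (cmp 5,3)
BNE body: taken
LDR r3, [r6] → r3=M[8]=17
SUB r0, r0, r3 → r0=75-17=58
LDR r0, [r6] → r0=M[8]=17
ADD r3, r3, r0 → r3=17+17=34
ADD r0, r0, r3 → r0=17+34=51
ADD r6, r6, #4 → r6=8+4=12
SUB r1, r1, #1 → r1=5-1=4
CMP r1, #3  (cmp 4,3)
BNE body: taken
LDR r3, [r6] → r3=M[12]=7
SUB r0, r0, r3 → r0=51-7=44
LDR r0, [r6] → r0=M[12]=7
ADD r3, r3, r0 → r3=7+7=14
ADD r0, r0, r3 → r0=7+14=21
ADD r6, r6, #4 → r6=12+4=16
SUB r1, r1, #1 → r1=4-1=3
CMP r1, #3  (cmp 3,3)
BNE body: not taken
halt.

16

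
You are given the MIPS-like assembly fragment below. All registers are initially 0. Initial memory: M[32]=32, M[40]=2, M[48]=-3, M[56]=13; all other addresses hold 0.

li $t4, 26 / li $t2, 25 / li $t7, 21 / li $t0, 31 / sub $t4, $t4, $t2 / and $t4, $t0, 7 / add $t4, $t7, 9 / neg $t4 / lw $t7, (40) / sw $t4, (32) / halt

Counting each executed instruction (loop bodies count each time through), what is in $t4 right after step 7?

30

after li $t4, 26: $t4=26
after li $t2, 25: $t2=25
after li $t7, 21: $t7=21
after li $t0, 31: $t0=31
after sub $t4, $t4, $t2: $t4=26-25=1
after and $t4, $t0, 7: $t4=31&7=7
after add $t4, $t7, 9: $t4=21+9=30
After step 7: $t4 = 30.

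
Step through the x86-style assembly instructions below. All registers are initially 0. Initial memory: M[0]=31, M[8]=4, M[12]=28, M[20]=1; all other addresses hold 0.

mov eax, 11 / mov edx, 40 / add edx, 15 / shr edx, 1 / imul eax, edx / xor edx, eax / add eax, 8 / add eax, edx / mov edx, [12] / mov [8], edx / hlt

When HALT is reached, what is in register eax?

611

eax=11
edx=40
edx=40+15=55
edx=55>>1=27
eax=11*27=297
edx=27^297=306
eax=297+8=305
eax=305+306=611
edx=M[12]=28
mov [8], edx → M[8]=28
halt.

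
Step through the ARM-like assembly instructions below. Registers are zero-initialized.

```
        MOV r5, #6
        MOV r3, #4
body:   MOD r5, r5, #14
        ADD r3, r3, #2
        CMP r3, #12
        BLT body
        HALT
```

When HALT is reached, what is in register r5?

MOV r5, #6 → r5=6
MOV r3, #4 → r3=4
MOD r5, r5, #14 → r5=6%14=6
ADD r3, r3, #2 → r3=4+2=6
CMP r3, #12  (cmp 6,12)
BLT body: taken
MOD r5, r5, #14 → r5=6%14=6
ADD r3, r3, #2 → r3=6+2=8
CMP r3, #12  (cmp 8,12)
BLT body: taken
MOD r5, r5, #14 → r5=6%14=6
ADD r3, r3, #2 → r3=8+2=10
CMP r3, #12  (cmp 10,12)
BLT body: taken
MOD r5, r5, #14 → r5=6%14=6
ADD r3, r3, #2 → r3=10+2=12
CMP r3, #12  (cmp 12,12)
BLT body: not taken
halt.

6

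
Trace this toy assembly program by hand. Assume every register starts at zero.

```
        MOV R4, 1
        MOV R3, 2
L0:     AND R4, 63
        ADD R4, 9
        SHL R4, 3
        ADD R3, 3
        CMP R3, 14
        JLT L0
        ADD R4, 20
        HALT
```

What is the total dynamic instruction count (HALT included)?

MOV R4, 1 → R4=1
MOV R3, 2 → R3=2
AND R4, 63 → R4=1&63=1
ADD R4, 9 → R4=1+9=10
SHL R4, 3 → R4=10<<3=80
ADD R3, 3 → R3=2+3=5
CMP R3, 14  (cmp 5,14)
JLT L0: taken
AND R4, 63 → R4=80&63=16
ADD R4, 9 → R4=16+9=25
SHL R4, 3 → R4=25<<3=200
ADD R3, 3 → R3=5+3=8
CMP R3, 14  (cmp 8,14)
JLT L0: taken
AND R4, 63 → R4=200&63=8
ADD R4, 9 → R4=8+9=17
SHL R4, 3 → R4=17<<3=136
ADD R3, 3 → R3=8+3=11
CMP R3, 14  (cmp 11,14)
JLT L0: taken
AND R4, 63 → R4=136&63=8
ADD R4, 9 → R4=8+9=17
SHL R4, 3 → R4=17<<3=136
ADD R3, 3 → R3=11+3=14
CMP R3, 14  (cmp 14,14)
JLT L0: not taken
ADD R4, 20 → R4=136+20=156
halt.
Total executed instructions: 28.

28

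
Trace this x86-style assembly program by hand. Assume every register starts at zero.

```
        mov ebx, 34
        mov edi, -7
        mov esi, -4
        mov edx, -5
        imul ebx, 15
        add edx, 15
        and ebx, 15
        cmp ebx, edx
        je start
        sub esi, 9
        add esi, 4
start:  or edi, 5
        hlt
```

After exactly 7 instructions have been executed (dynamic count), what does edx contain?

mov ebx, 34 → ebx=34
mov edi, -7 → edi=-7
mov esi, -4 → esi=-4
mov edx, -5 → edx=-5
imul ebx, 15 → ebx=34*15=510
add edx, 15 → edx=(-5)+15=10
and ebx, 15 → ebx=510&15=14
After step 7: edx = 10.

10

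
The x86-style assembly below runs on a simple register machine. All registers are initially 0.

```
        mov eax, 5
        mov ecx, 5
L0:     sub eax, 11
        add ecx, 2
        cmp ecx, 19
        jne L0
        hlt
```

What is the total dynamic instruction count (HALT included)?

31

eax=5
ecx=5
eax=5-11=-6
ecx=5+2=7
cmp ecx, 19  (cmp 7,19)
jne L0: taken
eax=(-6)-11=-17
ecx=7+2=9
cmp ecx, 19  (cmp 9,19)
jne L0: taken
eax=(-17)-11=-28
ecx=9+2=11
cmp ecx, 19  (cmp 11,19)
jne L0: taken
eax=(-28)-11=-39
ecx=11+2=13
cmp ecx, 19  (cmp 13,19)
jne L0: taken
eax=(-39)-11=-50
ecx=13+2=15
cmp ecx, 19  (cmp 15,19)
jne L0: taken
eax=(-50)-11=-61
ecx=15+2=17
cmp ecx, 19  (cmp 17,19)
jne L0: taken
eax=(-61)-11=-72
ecx=17+2=19
cmp ecx, 19  (cmp 19,19)
jne L0: not taken
halt.
Total executed instructions: 31.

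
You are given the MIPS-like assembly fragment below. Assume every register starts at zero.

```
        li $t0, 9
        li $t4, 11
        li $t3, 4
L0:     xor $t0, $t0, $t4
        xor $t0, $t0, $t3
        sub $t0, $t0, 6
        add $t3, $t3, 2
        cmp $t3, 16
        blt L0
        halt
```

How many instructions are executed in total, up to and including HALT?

after li $t0, 9: $t0=9
after li $t4, 11: $t4=11
after li $t3, 4: $t3=4
after xor $t0, $t0, $t4: $t0=9^11=2
after xor $t0, $t0, $t3: $t0=2^4=6
after sub $t0, $t0, 6: $t0=6-6=0
after add $t3, $t3, 2: $t3=4+2=6
cmp $t3, 16  (cmp 6,16)
blt L0: taken
after xor $t0, $t0, $t4: $t0=0^11=11
after xor $t0, $t0, $t3: $t0=11^6=13
after sub $t0, $t0, 6: $t0=13-6=7
after add $t3, $t3, 2: $t3=6+2=8
cmp $t3, 16  (cmp 8,16)
blt L0: taken
after xor $t0, $t0, $t4: $t0=7^11=12
after xor $t0, $t0, $t3: $t0=12^8=4
after sub $t0, $t0, 6: $t0=4-6=-2
after add $t3, $t3, 2: $t3=8+2=10
cmp $t3, 16  (cmp 10,16)
blt L0: taken
after xor $t0, $t0, $t4: $t0=(-2)^11=-11
after xor $t0, $t0, $t3: $t0=(-11)^10=-1
after sub $t0, $t0, 6: $t0=(-1)-6=-7
after add $t3, $t3, 2: $t3=10+2=12
cmp $t3, 16  (cmp 12,16)
blt L0: taken
after xor $t0, $t0, $t4: $t0=(-7)^11=-14
after xor $t0, $t0, $t3: $t0=(-14)^12=-2
after sub $t0, $t0, 6: $t0=(-2)-6=-8
after add $t3, $t3, 2: $t3=12+2=14
cmp $t3, 16  (cmp 14,16)
blt L0: taken
after xor $t0, $t0, $t4: $t0=(-8)^11=-13
after xor $t0, $t0, $t3: $t0=(-13)^14=-3
after sub $t0, $t0, 6: $t0=(-3)-6=-9
after add $t3, $t3, 2: $t3=14+2=16
cmp $t3, 16  (cmp 16,16)
blt L0: not taken
halt.
Total executed instructions: 40.

40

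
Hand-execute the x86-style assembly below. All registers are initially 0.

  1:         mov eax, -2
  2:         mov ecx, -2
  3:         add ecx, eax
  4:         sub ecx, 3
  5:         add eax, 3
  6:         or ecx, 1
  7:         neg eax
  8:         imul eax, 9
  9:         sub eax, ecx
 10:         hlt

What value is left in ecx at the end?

mov eax, -2 → eax=-2
mov ecx, -2 → ecx=-2
add ecx, eax → ecx=(-2)+(-2)=-4
sub ecx, 3 → ecx=(-4)-3=-7
add eax, 3 → eax=(-2)+3=1
or ecx, 1 → ecx=(-7)|1=-7
neg eax → eax=-(1)=-1
imul eax, 9 → eax=(-1)*9=-9
sub eax, ecx → eax=(-9)-(-7)=-2
halt.

-7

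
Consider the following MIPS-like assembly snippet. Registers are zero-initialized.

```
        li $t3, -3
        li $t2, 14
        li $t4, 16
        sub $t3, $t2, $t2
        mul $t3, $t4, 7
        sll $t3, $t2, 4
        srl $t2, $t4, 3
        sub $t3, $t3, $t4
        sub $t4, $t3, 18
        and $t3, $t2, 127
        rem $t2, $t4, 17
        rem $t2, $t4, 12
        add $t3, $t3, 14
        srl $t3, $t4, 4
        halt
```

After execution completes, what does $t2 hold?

li $t3, -3 → $t3=-3
li $t2, 14 → $t2=14
li $t4, 16 → $t4=16
sub $t3, $t2, $t2 → $t3=14-14=0
mul $t3, $t4, 7 → $t3=16*7=112
sll $t3, $t2, 4 → $t3=14<<4=224
srl $t2, $t4, 3 → $t2=16>>3=2
sub $t3, $t3, $t4 → $t3=224-16=208
sub $t4, $t3, 18 → $t4=208-18=190
and $t3, $t2, 127 → $t3=2&127=2
rem $t2, $t4, 17 → $t2=190%17=3
rem $t2, $t4, 12 → $t2=190%12=10
add $t3, $t3, 14 → $t3=2+14=16
srl $t3, $t4, 4 → $t3=190>>4=11
halt.

10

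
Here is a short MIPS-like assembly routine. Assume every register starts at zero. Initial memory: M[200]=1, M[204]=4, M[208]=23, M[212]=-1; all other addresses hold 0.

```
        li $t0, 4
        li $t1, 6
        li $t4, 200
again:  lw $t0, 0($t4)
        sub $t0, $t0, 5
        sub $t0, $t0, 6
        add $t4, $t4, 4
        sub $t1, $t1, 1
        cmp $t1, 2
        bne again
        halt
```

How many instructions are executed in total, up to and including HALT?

$t0=4
$t1=6
$t4=200
$t0=M[200]=1
$t0=1-5=-4
$t0=(-4)-6=-10
$t4=200+4=204
$t1=6-1=5
cmp $t1, 2  (cmp 5,2)
bne again: taken
$t0=M[204]=4
$t0=4-5=-1
$t0=(-1)-6=-7
$t4=204+4=208
$t1=5-1=4
cmp $t1, 2  (cmp 4,2)
bne again: taken
$t0=M[208]=23
$t0=23-5=18
$t0=18-6=12
$t4=208+4=212
$t1=4-1=3
cmp $t1, 2  (cmp 3,2)
bne again: taken
$t0=M[212]=-1
$t0=(-1)-5=-6
$t0=(-6)-6=-12
$t4=212+4=216
$t1=3-1=2
cmp $t1, 2  (cmp 2,2)
bne again: not taken
halt.
Total executed instructions: 32.

32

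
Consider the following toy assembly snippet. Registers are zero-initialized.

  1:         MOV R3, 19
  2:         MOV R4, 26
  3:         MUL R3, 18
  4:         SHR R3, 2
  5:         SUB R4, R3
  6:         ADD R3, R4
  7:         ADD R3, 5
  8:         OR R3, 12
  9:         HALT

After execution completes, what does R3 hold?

31

MOV R3, 19 → R3=19
MOV R4, 26 → R4=26
MUL R3, 18 → R3=19*18=342
SHR R3, 2 → R3=342>>2=85
SUB R4, R3 → R4=26-85=-59
ADD R3, R4 → R3=85+(-59)=26
ADD R3, 5 → R3=26+5=31
OR R3, 12 → R3=31|12=31
halt.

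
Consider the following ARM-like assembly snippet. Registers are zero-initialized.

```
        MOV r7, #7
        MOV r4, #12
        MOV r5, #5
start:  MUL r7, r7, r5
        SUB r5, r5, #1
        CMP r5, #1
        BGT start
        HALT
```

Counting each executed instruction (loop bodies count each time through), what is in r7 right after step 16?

after MOV r7, #7: r7=7
after MOV r4, #12: r4=12
after MOV r5, #5: r5=5
after MUL r7, r7, r5: r7=7*5=35
after SUB r5, r5, #1: r5=5-1=4
CMP r5, #1  (cmp 4,1)
BGT start: taken
after MUL r7, r7, r5: r7=35*4=140
after SUB r5, r5, #1: r5=4-1=3
CMP r5, #1  (cmp 3,1)
BGT start: taken
after MUL r7, r7, r5: r7=140*3=420
after SUB r5, r5, #1: r5=3-1=2
CMP r5, #1  (cmp 2,1)
BGT start: taken
after MUL r7, r7, r5: r7=420*2=840
After step 16: r7 = 840.

840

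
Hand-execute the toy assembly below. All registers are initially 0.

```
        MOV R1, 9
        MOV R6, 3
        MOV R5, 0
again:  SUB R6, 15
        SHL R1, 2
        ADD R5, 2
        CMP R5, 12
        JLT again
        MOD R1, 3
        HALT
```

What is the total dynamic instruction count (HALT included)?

35

after MOV R1, 9: R1=9
after MOV R6, 3: R6=3
after MOV R5, 0: R5=0
after SUB R6, 15: R6=3-15=-12
after SHL R1, 2: R1=9<<2=36
after ADD R5, 2: R5=0+2=2
CMP R5, 12  (cmp 2,12)
JLT again: taken
after SUB R6, 15: R6=(-12)-15=-27
after SHL R1, 2: R1=36<<2=144
after ADD R5, 2: R5=2+2=4
CMP R5, 12  (cmp 4,12)
JLT again: taken
after SUB R6, 15: R6=(-27)-15=-42
after SHL R1, 2: R1=144<<2=576
after ADD R5, 2: R5=4+2=6
CMP R5, 12  (cmp 6,12)
JLT again: taken
after SUB R6, 15: R6=(-42)-15=-57
after SHL R1, 2: R1=576<<2=2304
after ADD R5, 2: R5=6+2=8
CMP R5, 12  (cmp 8,12)
JLT again: taken
after SUB R6, 15: R6=(-57)-15=-72
after SHL R1, 2: R1=2304<<2=9216
after ADD R5, 2: R5=8+2=10
CMP R5, 12  (cmp 10,12)
JLT again: taken
after SUB R6, 15: R6=(-72)-15=-87
after SHL R1, 2: R1=9216<<2=36864
after ADD R5, 2: R5=10+2=12
CMP R5, 12  (cmp 12,12)
JLT again: not taken
after MOD R1, 3: R1=36864%3=0
halt.
Total executed instructions: 35.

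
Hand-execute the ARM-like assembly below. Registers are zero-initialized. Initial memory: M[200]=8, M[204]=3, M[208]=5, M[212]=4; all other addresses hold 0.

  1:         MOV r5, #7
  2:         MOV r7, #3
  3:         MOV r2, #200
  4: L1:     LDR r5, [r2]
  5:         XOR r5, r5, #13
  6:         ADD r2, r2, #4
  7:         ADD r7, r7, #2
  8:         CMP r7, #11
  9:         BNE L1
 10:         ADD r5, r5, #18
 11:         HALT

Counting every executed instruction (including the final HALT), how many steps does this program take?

29

MOV r5, #7 → r5=7
MOV r7, #3 → r7=3
MOV r2, #200 → r2=200
LDR r5, [r2] → r5=M[200]=8
XOR r5, r5, #13 → r5=8^13=5
ADD r2, r2, #4 → r2=200+4=204
ADD r7, r7, #2 → r7=3+2=5
CMP r7, #11  (cmp 5,11)
BNE L1: taken
LDR r5, [r2] → r5=M[204]=3
XOR r5, r5, #13 → r5=3^13=14
ADD r2, r2, #4 → r2=204+4=208
ADD r7, r7, #2 → r7=5+2=7
CMP r7, #11  (cmp 7,11)
BNE L1: taken
LDR r5, [r2] → r5=M[208]=5
XOR r5, r5, #13 → r5=5^13=8
ADD r2, r2, #4 → r2=208+4=212
ADD r7, r7, #2 → r7=7+2=9
CMP r7, #11  (cmp 9,11)
BNE L1: taken
LDR r5, [r2] → r5=M[212]=4
XOR r5, r5, #13 → r5=4^13=9
ADD r2, r2, #4 → r2=212+4=216
ADD r7, r7, #2 → r7=9+2=11
CMP r7, #11  (cmp 11,11)
BNE L1: not taken
ADD r5, r5, #18 → r5=9+18=27
halt.
Total executed instructions: 29.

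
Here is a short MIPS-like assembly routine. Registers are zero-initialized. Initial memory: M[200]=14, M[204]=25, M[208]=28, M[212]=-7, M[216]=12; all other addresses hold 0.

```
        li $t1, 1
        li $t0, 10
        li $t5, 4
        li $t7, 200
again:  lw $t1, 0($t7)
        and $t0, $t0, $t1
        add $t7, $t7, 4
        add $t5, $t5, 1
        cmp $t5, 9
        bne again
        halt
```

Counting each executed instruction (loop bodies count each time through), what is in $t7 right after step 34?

after li $t1, 1: $t1=1
after li $t0, 10: $t0=10
after li $t5, 4: $t5=4
after li $t7, 200: $t7=200
after lw $t1, 0($t7): $t1=M[200]=14
after and $t0, $t0, $t1: $t0=10&14=10
after add $t7, $t7, 4: $t7=200+4=204
after add $t5, $t5, 1: $t5=4+1=5
cmp $t5, 9  (cmp 5,9)
bne again: taken
after lw $t1, 0($t7): $t1=M[204]=25
after and $t0, $t0, $t1: $t0=10&25=8
after add $t7, $t7, 4: $t7=204+4=208
after add $t5, $t5, 1: $t5=5+1=6
cmp $t5, 9  (cmp 6,9)
bne again: taken
after lw $t1, 0($t7): $t1=M[208]=28
after and $t0, $t0, $t1: $t0=8&28=8
after add $t7, $t7, 4: $t7=208+4=212
after add $t5, $t5, 1: $t5=6+1=7
cmp $t5, 9  (cmp 7,9)
bne again: taken
after lw $t1, 0($t7): $t1=M[212]=-7
after and $t0, $t0, $t1: $t0=8&(-7)=8
after add $t7, $t7, 4: $t7=212+4=216
after add $t5, $t5, 1: $t5=7+1=8
cmp $t5, 9  (cmp 8,9)
bne again: taken
after lw $t1, 0($t7): $t1=M[216]=12
after and $t0, $t0, $t1: $t0=8&12=8
after add $t7, $t7, 4: $t7=216+4=220
after add $t5, $t5, 1: $t5=8+1=9
cmp $t5, 9  (cmp 9,9)
bne again: not taken
After step 34: $t7 = 220.

220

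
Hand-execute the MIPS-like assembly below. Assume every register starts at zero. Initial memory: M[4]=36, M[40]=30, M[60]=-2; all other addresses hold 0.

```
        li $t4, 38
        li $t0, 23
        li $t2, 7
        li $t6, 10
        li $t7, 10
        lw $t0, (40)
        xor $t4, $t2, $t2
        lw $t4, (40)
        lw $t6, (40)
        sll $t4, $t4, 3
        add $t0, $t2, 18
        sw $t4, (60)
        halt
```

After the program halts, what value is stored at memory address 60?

after li $t4, 38: $t4=38
after li $t0, 23: $t0=23
after li $t2, 7: $t2=7
after li $t6, 10: $t6=10
after li $t7, 10: $t7=10
after lw $t0, (40): $t0=M[40]=30
after xor $t4, $t2, $t2: $t4=7^7=0
after lw $t4, (40): $t4=M[40]=30
after lw $t6, (40): $t6=M[40]=30
after sll $t4, $t4, 3: $t4=30<<3=240
after add $t0, $t2, 18: $t0=7+18=25
sw $t4, (60) → M[60]=240
halt.

240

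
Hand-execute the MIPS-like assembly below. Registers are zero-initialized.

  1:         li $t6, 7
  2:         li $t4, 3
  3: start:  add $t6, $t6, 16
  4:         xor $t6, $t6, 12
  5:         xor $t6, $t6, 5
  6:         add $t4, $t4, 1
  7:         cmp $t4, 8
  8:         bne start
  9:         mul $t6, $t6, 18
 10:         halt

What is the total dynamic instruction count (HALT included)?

$t6=7
$t4=3
$t6=7+16=23
$t6=23^12=27
$t6=27^5=30
$t4=3+1=4
cmp $t4, 8  (cmp 4,8)
bne start: taken
$t6=30+16=46
$t6=46^12=34
$t6=34^5=39
$t4=4+1=5
cmp $t4, 8  (cmp 5,8)
bne start: taken
$t6=39+16=55
$t6=55^12=59
$t6=59^5=62
$t4=5+1=6
cmp $t4, 8  (cmp 6,8)
bne start: taken
$t6=62+16=78
$t6=78^12=66
$t6=66^5=71
$t4=6+1=7
cmp $t4, 8  (cmp 7,8)
bne start: taken
$t6=71+16=87
$t6=87^12=91
$t6=91^5=94
$t4=7+1=8
cmp $t4, 8  (cmp 8,8)
bne start: not taken
$t6=94*18=1692
halt.
Total executed instructions: 34.

34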